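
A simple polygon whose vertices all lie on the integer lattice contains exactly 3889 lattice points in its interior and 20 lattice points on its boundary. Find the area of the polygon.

3898

By Pick's theorem, A = I + B/2 − 1 = 3889 + 20/2 − 1 = 3898.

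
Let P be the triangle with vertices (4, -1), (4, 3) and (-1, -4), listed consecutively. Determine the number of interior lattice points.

8

By the shoelace formula, twice the signed area is |(4·3 − 4·(-1)) + (4·(-4) − (-1)·3) + ((-1)·(-1) − 4·(-4))| = 20, so the area is 10.
Summing gcd(|Δx|,|Δy|) over the edges gives the boundary count: gcd(0,4) + gcd(5,7) + gcd(5,3) = 4+1+1 = 6.
By Pick's theorem A = I + B/2 − 1, so I = 10 − 6/2 + 1 = 8.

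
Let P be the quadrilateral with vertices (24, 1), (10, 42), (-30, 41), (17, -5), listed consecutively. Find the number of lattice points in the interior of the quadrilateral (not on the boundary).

1128

The shoelace formula gives twice the area as |(24·42 − 10·1) + (10·41 − (-30)·42) + ((-30)·(-5) − 17·41) + (17·1 − 24·(-5))| = 2258, so the area is 1129.
The number of boundary lattice points is Σ gcd(|Δx|,|Δy|) = gcd(14,41) + gcd(40,1) + gcd(47,46) + gcd(7,6) = 1+1+1+1 = 4.
Pick's theorem gives I = A − B/2 + 1 = 1129 − 4/2 + 1 = 1128.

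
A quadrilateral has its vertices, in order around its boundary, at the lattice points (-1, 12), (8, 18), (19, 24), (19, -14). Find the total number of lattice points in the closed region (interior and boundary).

409

Using the shoelace formula, 2A = |[(-1)·18 − 8·12] + [8·24 − 19·18] + [19·(-14) − 19·24] + [19·12 − (-1)·(-14)]| = 772, so the area is 386.
The number of boundary lattice points is Σ gcd(|Δx|,|Δy|) = gcd(9,6) + gcd(11,6) + gcd(0,38) + gcd(20,26) = 3+1+38+2 = 44.
Pick's theorem gives I = A − B/2 + 1 = 386 − 44/2 + 1 = 365, so the closed region contains I + B = 365 + 44 = 409 lattice points.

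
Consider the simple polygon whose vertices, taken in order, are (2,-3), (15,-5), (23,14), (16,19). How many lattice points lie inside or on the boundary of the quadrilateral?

The shoelace formula gives twice the area as |[2·(-5) − 15·(-3)] + [15·14 − 23·(-5)] + [23·19 − 16·14] + [16·(-3) − 2·19]| = 487, so the area is 243.5.
Along each edge there are gcd(|Δx|,|Δy|)+1 lattice points, so counting each shared vertex once the boundary has gcd(13,2) + gcd(8,19) + gcd(7,5) + gcd(14,22) = 1+1+1+2 = 5.
Pick's theorem gives I = A − B/2 + 1 = 243.5 − 5/2 + 1 = 242, so the closed region contains I + B = 242 + 5 = 247 lattice points.

247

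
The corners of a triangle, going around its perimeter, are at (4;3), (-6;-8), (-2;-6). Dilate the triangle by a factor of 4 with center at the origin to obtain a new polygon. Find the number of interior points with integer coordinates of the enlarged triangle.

The shoelace formula gives twice the area as |[4·(-8) − (-6)·3] + [(-6)·(-6) − (-2)·(-8)] + [(-2)·3 − 4·(-6)]| = 24, so the area is 12.
Summing gcd(|Δx|,|Δy|) over the edges gives the boundary count: gcd(10,11) + gcd(4,2) + gcd(6,9) = 1+2+3 = 6.
Scaling by 4 multiplies the area by 4² = 16 (so the new area is 192) and multiplies the boundary lattice-point count by 4, giving 24.
By Pick's theorem, the interior count of the dilated polygon is 192 − 24/2 + 1 = 181.

181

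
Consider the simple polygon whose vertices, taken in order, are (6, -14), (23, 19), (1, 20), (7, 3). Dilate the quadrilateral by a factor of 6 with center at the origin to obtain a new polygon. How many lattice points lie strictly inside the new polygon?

11221

The shoelace formula gives twice the area as |[6·19 − 23·(-14)] + [23·20 − 1·19] + [1·3 − 7·20] + [7·(-14) − 6·3]| = 624, so the area is 312.
The number of boundary lattice points is Σ gcd(|Δx|,|Δy|) = gcd(17,33) + gcd(22,1) + gcd(6,17) + gcd(1,17) = 1+1+1+1 = 4.
Scaling by 6 multiplies the area by 6² = 36 (so the new area is 11232) and multiplies the boundary lattice-point count by 6, giving 24.
By Pick's theorem, the interior count of the dilated polygon is 11232 − 24/2 + 1 = 11221.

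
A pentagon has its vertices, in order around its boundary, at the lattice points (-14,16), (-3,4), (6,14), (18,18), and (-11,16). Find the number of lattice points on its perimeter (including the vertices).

10

The number of boundary lattice points is Σ gcd(|Δx|,|Δy|) = gcd(11,12) + gcd(9,10) + gcd(12,4) + gcd(29,2) + gcd(3,0) = 1+1+4+1+3 = 10.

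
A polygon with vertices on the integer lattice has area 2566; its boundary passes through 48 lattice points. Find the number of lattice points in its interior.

2543

Pick's theorem A = I + B/2 − 1 rearranges to I = A − B/2 + 1 = 2566 − 48/2 + 1 = 2543.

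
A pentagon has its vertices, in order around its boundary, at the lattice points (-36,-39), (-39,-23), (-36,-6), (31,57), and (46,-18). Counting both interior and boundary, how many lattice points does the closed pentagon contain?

4398

By the shoelace formula, twice the signed area is |((-36)·(-23) − (-39)·(-39)) + ((-39)·(-6) − (-36)·(-23)) + ((-36)·57 − 31·(-6)) + (31·(-18) − 46·57) + (46·(-39) − (-36)·(-18))| = 8775, so the area is 8775/2.
The number of boundary lattice points is Σ gcd(|Δx|,|Δy|) = gcd(3,16) + gcd(3,17) + gcd(67,63) + gcd(15,75) + gcd(82,21) = 1+1+1+15+1 = 19.
Pick's theorem gives I = A − B/2 + 1 = 8775/2 − 19/2 + 1 = 4379, so the closed region contains I + B = 4379 + 19 = 4398 lattice points.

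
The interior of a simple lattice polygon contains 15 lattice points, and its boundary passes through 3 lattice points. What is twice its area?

Pick's theorem states A = I + B/2 − 1, so A = 15 + 3/2 − 1 = 31/2.
Hence 2A = 31.

31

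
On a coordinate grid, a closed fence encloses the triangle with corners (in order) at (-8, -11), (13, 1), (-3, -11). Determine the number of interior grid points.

25

By the shoelace formula, twice the signed area is |((-8)·1 − 13·(-11)) + (13·(-11) − (-3)·1) + ((-3)·(-11) − (-8)·(-11))| = 60, so the area is 30.
Summing gcd(|Δx|,|Δy|) over the edges gives the boundary count: gcd(21,12) + gcd(16,12) + gcd(5,0) = 3+4+5 = 12.
By Pick's theorem A = I + B/2 − 1, so I = 30 − 12/2 + 1 = 25.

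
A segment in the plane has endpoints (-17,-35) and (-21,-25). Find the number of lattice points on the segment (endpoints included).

3

The number of lattice points on a segment between lattice points is gcd(|Δx|,|Δy|) + 1 = gcd(4,10) + 1 = 2 + 1 = 3.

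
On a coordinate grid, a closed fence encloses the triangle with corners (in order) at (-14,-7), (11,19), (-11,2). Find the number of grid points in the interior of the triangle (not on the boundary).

72

By the shoelace formula, twice the signed area is |[(-14)·19 − 11·(-7)] + [11·2 − (-11)·19] + [(-11)·(-7) − (-14)·2]| = 147, so the area is 73.5.
Along each edge there are gcd(|Δx|,|Δy|)+1 lattice points, so counting each shared vertex once the boundary has gcd(25,26) + gcd(22,17) + gcd(3,9) = 1+1+3 = 5.
By Pick's theorem A = I + B/2 − 1, so I = 73.5 − 5/2 + 1 = 72.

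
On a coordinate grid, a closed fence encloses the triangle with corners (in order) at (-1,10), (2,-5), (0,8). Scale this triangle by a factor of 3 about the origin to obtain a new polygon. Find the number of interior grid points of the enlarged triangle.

34

Using the shoelace formula, 2A = |[(-1)·(-5) − 2·10] + [2·8 − 0·(-5)] + [0·10 − (-1)·8]| = 9, so the area is 4.5.
The number of boundary lattice points is Σ gcd(|Δx|,|Δy|) = gcd(3,15) + gcd(2,13) + gcd(1,2) = 3+1+1 = 5.
Scaling by 3 multiplies the area by 3² = 9 (so the new area is 81/2) and multiplies the boundary lattice-point count by 3, giving 15.
By Pick's theorem, the interior count of the dilated polygon is 81/2 − 15/2 + 1 = 34.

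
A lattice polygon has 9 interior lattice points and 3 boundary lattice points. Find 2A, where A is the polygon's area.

Pick's theorem states A = I + B/2 − 1, so A = 9 + 3/2 − 1 = 19/2.
Hence 2A = 19.

19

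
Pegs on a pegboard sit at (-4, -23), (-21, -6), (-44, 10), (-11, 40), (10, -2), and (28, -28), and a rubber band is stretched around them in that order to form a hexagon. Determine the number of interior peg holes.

1949

Using the shoelace formula, 2A = |[(-4)·(-6) − (-21)·(-23)] + [(-21)·10 − (-44)·(-6)] + [(-44)·40 − (-11)·10] + [(-11)·(-2) − 10·40] + [10·(-28) − 28·(-2)] + [28·(-23) − (-4)·(-28)]| = 3941, so the area is 1970.5.
Along each edge there are gcd(|Δx|,|Δy|)+1 lattice points, so counting each shared vertex once the boundary has gcd(17,17) + gcd(23,16) + gcd(33,30) + gcd(21,42) + gcd(18,26) + gcd(32,5) = 17+1+3+21+2+1 = 45.
By Pick's theorem A = I + B/2 − 1, so I = 1970.5 − 45/2 + 1 = 1949.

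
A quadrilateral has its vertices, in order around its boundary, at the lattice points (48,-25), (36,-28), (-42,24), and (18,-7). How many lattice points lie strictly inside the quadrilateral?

By the shoelace formula, twice the signed area is |(48·(-28) − 36·(-25)) + (36·24 − (-42)·(-28)) + ((-42)·(-7) − 18·24) + (18·(-25) − 48·(-7))| = 1008, so the area is 504.
The number of boundary lattice points is Σ gcd(|Δx|,|Δy|) = gcd(12,3) + gcd(78,52) + gcd(60,31) + gcd(30,18) = 3+26+1+6 = 36.
Pick's theorem gives I = A − B/2 + 1 = 504 − 36/2 + 1 = 487.

487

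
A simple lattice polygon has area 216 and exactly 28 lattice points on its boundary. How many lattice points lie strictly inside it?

203

Pick's theorem A = I + B/2 − 1 rearranges to I = A − B/2 + 1 = 216 − 28/2 + 1 = 203.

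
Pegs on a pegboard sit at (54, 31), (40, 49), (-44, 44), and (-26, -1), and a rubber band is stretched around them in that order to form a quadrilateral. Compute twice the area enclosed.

By the shoelace formula, twice the signed area is |(54·49 − 40·31) + (40·44 − (-44)·49) + ((-44)·(-1) − (-26)·44) + ((-26)·31 − 54·(-1))| = 5758, so the area is 2879.

5758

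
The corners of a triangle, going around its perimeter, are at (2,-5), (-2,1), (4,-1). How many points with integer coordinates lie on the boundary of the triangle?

6

Along each edge there are gcd(|Δx|,|Δy|)+1 lattice points, so counting each shared vertex once the boundary has gcd(4,6) + gcd(6,2) + gcd(2,4) = 2+2+2 = 6.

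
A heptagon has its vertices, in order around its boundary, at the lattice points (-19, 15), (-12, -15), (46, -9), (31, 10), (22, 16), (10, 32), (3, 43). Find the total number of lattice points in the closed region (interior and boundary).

2017

The shoelace formula gives twice the area as |((-19)·(-15) − (-12)·15) + ((-12)·(-9) − 46·(-15)) + (46·10 − 31·(-9)) + (31·16 − 22·10) + (22·32 − 10·16) + (10·43 − 3·32) + (3·15 − (-19)·43)| = 4018, so the area is 2009.
Along each edge there are gcd(|Δx|,|Δy|)+1 lattice points, so counting each shared vertex once the boundary has gcd(7,30) + gcd(58,6) + gcd(15,19) + gcd(9,6) + gcd(12,16) + gcd(7,11) + gcd(22,28) = 1+2+1+3+4+1+2 = 14.
Pick's theorem gives I = A − B/2 + 1 = 2009 − 14/2 + 1 = 2003, so the closed region contains I + B = 2003 + 14 = 2017 lattice points.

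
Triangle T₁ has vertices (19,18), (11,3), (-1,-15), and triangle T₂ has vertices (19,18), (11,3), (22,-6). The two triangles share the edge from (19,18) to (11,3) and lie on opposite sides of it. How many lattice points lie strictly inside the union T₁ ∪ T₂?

The union is the simple quadrilateral with vertices (19,18), (-1,-15), (11,3), (22,-6) in order.
By the shoelace formula, twice the signed area is |[19·(-15) − (-1)·18] + [(-1)·3 − 11·(-15)] + [11·(-6) − 22·3] + [22·18 − 19·(-6)]| = 273, so the area is 136.5.
The number of boundary lattice points is Σ gcd(|Δx|,|Δy|) = gcd(20,33) + gcd(12,18) + gcd(11,9) + gcd(3,24) = 1+6+1+3 = 11.
By Pick's theorem I = A − B/2 + 1 = 136.5 − 11/2 + 1 = 132.

132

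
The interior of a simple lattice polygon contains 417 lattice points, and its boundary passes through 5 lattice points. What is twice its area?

Pick's theorem states A = I + B/2 − 1, so A = 417 + 5/2 − 1 = 837/2.
Hence 2A = 837.

837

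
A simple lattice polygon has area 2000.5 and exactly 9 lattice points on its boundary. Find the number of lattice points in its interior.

Pick's theorem A = I + B/2 − 1 rearranges to I = A − B/2 + 1 = 2000.5 − 9/2 + 1 = 1997.

1997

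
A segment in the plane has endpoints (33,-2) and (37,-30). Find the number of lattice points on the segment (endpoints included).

5

The number of lattice points on a segment between lattice points is gcd(|Δx|,|Δy|) + 1 = gcd(4,28) + 1 = 4 + 1 = 5.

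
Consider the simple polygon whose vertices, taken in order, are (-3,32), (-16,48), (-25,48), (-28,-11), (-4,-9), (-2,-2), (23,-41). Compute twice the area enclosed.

The shoelace formula gives twice the area as |((-3)·48 − (-16)·32) + ((-16)·48 − (-25)·48) + ((-25)·(-11) − (-28)·48) + ((-28)·(-9) − (-4)·(-11)) + ((-4)·(-2) − (-2)·(-9)) + ((-2)·(-41) − 23·(-2)) + (23·32 − (-3)·(-41))| = 3358, so the area is 1679.

3358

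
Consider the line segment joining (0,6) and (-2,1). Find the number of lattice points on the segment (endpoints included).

2

The number of lattice points on a segment between lattice points is gcd(|Δx|,|Δy|) + 1 = gcd(2,5) + 1 = 1 + 1 = 2.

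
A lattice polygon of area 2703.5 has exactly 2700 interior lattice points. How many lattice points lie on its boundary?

9

Pick's theorem gives A = I + B/2 − 1, so B = 2(A − I + 1) = 2(2703.5 − 2700 + 1) = 9.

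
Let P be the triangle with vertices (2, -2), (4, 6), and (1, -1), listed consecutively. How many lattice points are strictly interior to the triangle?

4

By the shoelace formula, twice the signed area is |(2·6 − 4·(-2)) + (4·(-1) − 1·6) + (1·(-2) − 2·(-1))| = 10, so the area is 5.
The number of boundary lattice points is Σ gcd(|Δx|,|Δy|) = gcd(2,8) + gcd(3,7) + gcd(1,1) = 2+1+1 = 4.
By Pick's theorem A = I + B/2 − 1, so I = 5 − 4/2 + 1 = 4.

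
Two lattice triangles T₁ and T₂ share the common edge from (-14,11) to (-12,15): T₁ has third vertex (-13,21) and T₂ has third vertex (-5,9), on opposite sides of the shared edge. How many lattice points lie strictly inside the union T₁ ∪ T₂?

The union is the simple quadrilateral with vertices (-14,11), (-13,21), (-12,15), (-5,9) in order.
Using the shoelace formula, 2A = |[(-14)·21 − (-13)·11] + [(-13)·15 − (-12)·21] + [(-12)·9 − (-5)·15] + [(-5)·11 − (-14)·9]| = 56, so the area is 28.
The number of boundary lattice points is Σ gcd(|Δx|,|Δy|) = gcd(1,10) + gcd(1,6) + gcd(7,6) + gcd(9,2) = 1+1+1+1 = 4.
By Pick's theorem I = A − B/2 + 1 = 28 − 4/2 + 1 = 27.

27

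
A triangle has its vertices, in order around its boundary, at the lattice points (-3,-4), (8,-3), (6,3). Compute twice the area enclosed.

By the shoelace formula, twice the signed area is |((-3)·(-3) − 8·(-4)) + (8·3 − 6·(-3)) + (6·(-4) − (-3)·3)| = 68, so the area is 34.

68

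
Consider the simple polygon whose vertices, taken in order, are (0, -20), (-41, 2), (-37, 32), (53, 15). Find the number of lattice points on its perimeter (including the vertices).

5

Summing gcd(|Δx|,|Δy|) over the edges gives the boundary count: gcd(41,22) + gcd(4,30) + gcd(90,17) + gcd(53,35) = 1+2+1+1 = 5.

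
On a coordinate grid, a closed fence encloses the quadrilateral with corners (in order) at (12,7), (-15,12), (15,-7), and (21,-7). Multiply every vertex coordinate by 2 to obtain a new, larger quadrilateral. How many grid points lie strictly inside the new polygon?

Using the shoelace formula, 2A = |(12·12 − (-15)·7) + ((-15)·(-7) − 15·12) + (15·(-7) − 21·(-7)) + (21·7 − 12·(-7))| = 447, so the area is 447/2.
Along each edge there are gcd(|Δx|,|Δy|)+1 lattice points, so counting each shared vertex once the boundary has gcd(27,5) + gcd(30,19) + gcd(6,0) + gcd(9,14) = 1+1+6+1 = 9.
Scaling by 2 multiplies the area by 2² = 4 (so the new area is 894) and multiplies the boundary lattice-point count by 2, giving 18.
By Pick's theorem, the interior count of the dilated polygon is 894 − 18/2 + 1 = 886.

886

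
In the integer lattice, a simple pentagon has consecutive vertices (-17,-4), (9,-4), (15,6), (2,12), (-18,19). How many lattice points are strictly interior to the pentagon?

By the shoelace formula, twice the signed area is |((-17)·(-4) − 9·(-4)) + (9·6 − 15·(-4)) + (15·12 − 2·6) + (2·19 − (-18)·12) + ((-18)·(-4) − (-17)·19)| = 1035, so the area is 517.5.
The number of boundary lattice points is Σ gcd(|Δx|,|Δy|) = gcd(26,0) + gcd(6,10) + gcd(13,6) + gcd(20,7) + gcd(1,23) = 26+2+1+1+1 = 31.
Pick's theorem gives I = A − B/2 + 1 = 517.5 − 31/2 + 1 = 503.

503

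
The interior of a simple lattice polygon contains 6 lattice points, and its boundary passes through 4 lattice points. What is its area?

7

Pick's theorem states A = I + B/2 − 1, so A = 6 + 4/2 − 1 = 7.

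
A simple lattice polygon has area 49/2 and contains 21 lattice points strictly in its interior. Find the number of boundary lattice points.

Pick's theorem gives A = I + B/2 − 1, so B = 2(A − I + 1) = 2(49/2 − 21 + 1) = 9.

9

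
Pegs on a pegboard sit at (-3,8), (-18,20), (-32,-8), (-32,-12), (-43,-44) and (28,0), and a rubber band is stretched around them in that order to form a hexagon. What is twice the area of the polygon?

3344

By the shoelace formula, twice the signed area is |((-3)·20 − (-18)·8) + ((-18)·(-8) − (-32)·20) + ((-32)·(-12) − (-32)·(-8)) + ((-32)·(-44) − (-43)·(-12)) + ((-43)·0 − 28·(-44)) + (28·8 − (-3)·0)| = 3344, so the area is 1672.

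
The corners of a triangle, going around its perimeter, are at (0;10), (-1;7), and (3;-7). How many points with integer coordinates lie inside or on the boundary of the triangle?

By the shoelace formula, twice the signed area is |[0·7 − (-1)·10] + [(-1)·(-7) − 3·7] + [3·10 − 0·(-7)]| = 26, so the area is 13.
Along each edge there are gcd(|Δx|,|Δy|)+1 lattice points, so counting each shared vertex once the boundary has gcd(1,3) + gcd(4,14) + gcd(3,17) = 1+2+1 = 4.
Pick's theorem gives I = A − B/2 + 1 = 13 − 4/2 + 1 = 12, so the closed region contains I + B = 12 + 4 = 16 lattice points.

16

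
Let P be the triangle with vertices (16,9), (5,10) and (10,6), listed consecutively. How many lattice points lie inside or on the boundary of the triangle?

The shoelace formula gives twice the area as |[16·10 − 5·9] + [5·6 − 10·10] + [10·9 − 16·6]| = 39, so the area is 39/2.
Along each edge there are gcd(|Δx|,|Δy|)+1 lattice points, so counting each shared vertex once the boundary has gcd(11,1) + gcd(5,4) + gcd(6,3) = 1+1+3 = 5.
Pick's theorem gives I = A − B/2 + 1 = 39/2 − 5/2 + 1 = 18, so the closed region contains I + B = 18 + 5 = 23 lattice points.

23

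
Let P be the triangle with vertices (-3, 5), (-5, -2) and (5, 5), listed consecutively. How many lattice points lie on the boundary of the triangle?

Summing gcd(|Δx|,|Δy|) over the edges gives the boundary count: gcd(2,7) + gcd(10,7) + gcd(8,0) = 1+1+8 = 10.

10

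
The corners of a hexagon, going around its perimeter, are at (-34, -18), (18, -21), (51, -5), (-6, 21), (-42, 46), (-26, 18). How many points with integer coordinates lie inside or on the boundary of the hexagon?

Using the shoelace formula, 2A = |[(-34)·(-21) − 18·(-18)] + [18·(-5) − 51·(-21)] + [51·21 − (-6)·(-5)] + [(-6)·46 − (-42)·21] + [(-42)·18 − (-26)·46] + [(-26)·(-18) − (-34)·18]| = 5186, so the area is 2593.
Summing gcd(|Δx|,|Δy|) over the edges gives the boundary count: gcd(52,3) + gcd(33,16) + gcd(57,26) + gcd(36,25) + gcd(16,28) + gcd(8,36) = 1+1+1+1+4+4 = 12.
Pick's theorem gives I = A − B/2 + 1 = 2593 − 12/2 + 1 = 2588, so the closed region contains I + B = 2588 + 12 = 2600 lattice points.

2600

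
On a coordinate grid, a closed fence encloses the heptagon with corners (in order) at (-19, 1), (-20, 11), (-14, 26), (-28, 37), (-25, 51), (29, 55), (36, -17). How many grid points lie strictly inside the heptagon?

3227

The shoelace formula gives twice the area as |((-19)·11 − (-20)·1) + ((-20)·26 − (-14)·11) + ((-14)·37 − (-28)·26) + ((-28)·51 − (-25)·37) + ((-25)·55 − 29·51) + (29·(-17) − 36·55) + (36·1 − (-19)·(-17))| = 6462, so the area is 3231.
Summing gcd(|Δx|,|Δy|) over the edges gives the boundary count: gcd(1,10) + gcd(6,15) + gcd(14,11) + gcd(3,14) + gcd(54,4) + gcd(7,72) + gcd(55,18) = 1+3+1+1+2+1+1 = 10.
By Pick's theorem A = I + B/2 − 1, so I = 3231 − 10/2 + 1 = 3227.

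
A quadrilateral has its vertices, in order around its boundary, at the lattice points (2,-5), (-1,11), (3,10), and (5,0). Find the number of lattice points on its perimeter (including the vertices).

5

Summing gcd(|Δx|,|Δy|) over the edges gives the boundary count: gcd(3,16) + gcd(4,1) + gcd(2,10) + gcd(3,5) = 1+1+2+1 = 5.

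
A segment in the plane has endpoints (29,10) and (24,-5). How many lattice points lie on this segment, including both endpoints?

The number of lattice points on a segment between lattice points is gcd(|Δx|,|Δy|) + 1 = gcd(5,15) + 1 = 5 + 1 = 6.

6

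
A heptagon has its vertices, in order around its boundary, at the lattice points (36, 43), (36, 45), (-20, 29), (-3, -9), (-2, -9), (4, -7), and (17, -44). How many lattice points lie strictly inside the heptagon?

Using the shoelace formula, 2A = |(36·45 − 36·43) + (36·29 − (-20)·45) + ((-20)·(-9) − (-3)·29) + ((-3)·(-9) − (-2)·(-9)) + ((-2)·(-7) − 4·(-9)) + (4·(-44) − 17·(-7)) + (17·43 − 36·(-44))| = 4600, so the area is 2300.
The number of boundary lattice points is Σ gcd(|Δx|,|Δy|) = gcd(0,2) + gcd(56,16) + gcd(17,38) + gcd(1,0) + gcd(6,2) + gcd(13,37) + gcd(19,87) = 2+8+1+1+2+1+1 = 16.
By Pick's theorem A = I + B/2 − 1, so I = 2300 − 16/2 + 1 = 2293.

2293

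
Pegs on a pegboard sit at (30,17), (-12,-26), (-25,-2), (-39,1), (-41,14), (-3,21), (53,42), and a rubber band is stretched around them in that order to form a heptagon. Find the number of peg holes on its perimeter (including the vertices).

The number of boundary lattice points is Σ gcd(|Δx|,|Δy|) = gcd(42,43) + gcd(13,24) + gcd(14,3) + gcd(2,13) + gcd(38,7) + gcd(56,21) + gcd(23,25) = 1+1+1+1+1+7+1 = 13.

13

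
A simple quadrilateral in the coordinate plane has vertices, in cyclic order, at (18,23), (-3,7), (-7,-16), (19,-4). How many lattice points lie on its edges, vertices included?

5

Along each edge there are gcd(|Δx|,|Δy|)+1 lattice points, so counting each shared vertex once the boundary has gcd(21,16) + gcd(4,23) + gcd(26,12) + gcd(1,27) = 1+1+2+1 = 5.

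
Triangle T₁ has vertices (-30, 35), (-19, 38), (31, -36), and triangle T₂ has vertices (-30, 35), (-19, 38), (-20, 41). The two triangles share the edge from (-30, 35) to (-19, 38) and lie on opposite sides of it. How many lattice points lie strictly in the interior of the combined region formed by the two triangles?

The union is the simple quadrilateral with vertices (-30, 35), (31, -36), (-19, 38), (-20, 41) in order.
By the shoelace formula, twice the signed area is |((-30)·(-36) − 31·35) + (31·38 − (-19)·(-36)) + ((-19)·41 − (-20)·38) + ((-20)·35 − (-30)·41)| = 1000, so the area is 500.
Along each edge there are gcd(|Δx|,|Δy|)+1 lattice points, so counting each shared vertex once the boundary has gcd(61,71) + gcd(50,74) + gcd(1,3) + gcd(10,6) = 1+2+1+2 = 6.
By Pick's theorem I = A − B/2 + 1 = 500 − 6/2 + 1 = 498.

498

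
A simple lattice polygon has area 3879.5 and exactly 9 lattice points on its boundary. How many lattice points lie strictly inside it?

3876

Pick's theorem A = I + B/2 − 1 rearranges to I = A − B/2 + 1 = 3879.5 − 9/2 + 1 = 3876.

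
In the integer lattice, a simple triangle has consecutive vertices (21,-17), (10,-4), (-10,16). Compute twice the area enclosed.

Using the shoelace formula, 2A = |[21·(-4) − 10·(-17)] + [10·16 − (-10)·(-4)] + [(-10)·(-17) − 21·16]| = 40, so the area is 20.

40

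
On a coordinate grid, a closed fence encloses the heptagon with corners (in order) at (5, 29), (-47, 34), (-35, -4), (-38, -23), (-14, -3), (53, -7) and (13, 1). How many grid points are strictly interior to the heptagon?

By the shoelace formula, twice the signed area is |(5·34 − (-47)·29) + ((-47)·(-4) − (-35)·34) + ((-35)·(-23) − (-38)·(-4)) + ((-38)·(-3) − (-14)·(-23)) + ((-14)·(-7) − 53·(-3)) + (53·1 − 13·(-7)) + (13·29 − 5·1)| = 4129, so the area is 4129/2.
Along each edge there are gcd(|Δx|,|Δy|)+1 lattice points, so counting each shared vertex once the boundary has gcd(52,5) + gcd(12,38) + gcd(3,19) + gcd(24,20) + gcd(67,4) + gcd(40,8) + gcd(8,28) = 1+2+1+4+1+8+4 = 21.
Pick's theorem gives I = A − B/2 + 1 = 4129/2 − 21/2 + 1 = 2055.

2055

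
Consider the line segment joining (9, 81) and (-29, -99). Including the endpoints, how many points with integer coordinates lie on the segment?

The number of lattice points on a segment between lattice points is gcd(|Δx|,|Δy|) + 1 = gcd(38,180) + 1 = 2 + 1 = 3.

3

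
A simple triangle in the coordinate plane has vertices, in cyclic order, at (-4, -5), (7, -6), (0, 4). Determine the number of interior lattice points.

51

Using the shoelace formula, 2A = |[(-4)·(-6) − 7·(-5)] + [7·4 − 0·(-6)] + [0·(-5) − (-4)·4]| = 103, so the area is 103/2.
The number of boundary lattice points is Σ gcd(|Δx|,|Δy|) = gcd(11,1) + gcd(7,10) + gcd(4,9) = 1+1+1 = 3.
By Pick's theorem A = I + B/2 − 1, so I = 103/2 − 3/2 + 1 = 51.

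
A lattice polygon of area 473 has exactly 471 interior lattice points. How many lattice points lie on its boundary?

Pick's theorem gives A = I + B/2 − 1, so B = 2(A − I + 1) = 2(473 − 471 + 1) = 6.

6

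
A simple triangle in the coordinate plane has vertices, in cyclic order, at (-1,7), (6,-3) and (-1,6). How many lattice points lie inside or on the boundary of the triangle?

By the shoelace formula, twice the signed area is |((-1)·(-3) − 6·7) + (6·6 − (-1)·(-3)) + ((-1)·7 − (-1)·6)| = 7, so the area is 7/2.
Along each edge there are gcd(|Δx|,|Δy|)+1 lattice points, so counting each shared vertex once the boundary has gcd(7,10) + gcd(7,9) + gcd(0,1) = 1+1+1 = 3.
Pick's theorem gives I = A − B/2 + 1 = 7/2 − 3/2 + 1 = 3, so the closed region contains I + B = 3 + 3 = 6 lattice points.

6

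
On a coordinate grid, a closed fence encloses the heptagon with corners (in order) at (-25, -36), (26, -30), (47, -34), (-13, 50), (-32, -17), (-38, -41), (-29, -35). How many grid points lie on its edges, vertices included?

Along each edge there are gcd(|Δx|,|Δy|)+1 lattice points, so counting each shared vertex once the boundary has gcd(51,6) + gcd(21,4) + gcd(60,84) + gcd(19,67) + gcd(6,24) + gcd(9,6) + gcd(4,1) = 3+1+12+1+6+3+1 = 27.

27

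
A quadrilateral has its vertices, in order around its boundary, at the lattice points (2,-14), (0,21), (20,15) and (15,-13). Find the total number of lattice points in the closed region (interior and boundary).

527

Using the shoelace formula, 2A = |(2·21 − 0·(-14)) + (0·15 − 20·21) + (20·(-13) − 15·15) + (15·(-14) − 2·(-13))| = 1047, so the area is 1047/2.
Along each edge there are gcd(|Δx|,|Δy|)+1 lattice points, so counting each shared vertex once the boundary has gcd(2,35) + gcd(20,6) + gcd(5,28) + gcd(13,1) = 1+2+1+1 = 5.
Pick's theorem gives I = A − B/2 + 1 = 1047/2 − 5/2 + 1 = 522, so the closed region contains I + B = 522 + 5 = 527 lattice points.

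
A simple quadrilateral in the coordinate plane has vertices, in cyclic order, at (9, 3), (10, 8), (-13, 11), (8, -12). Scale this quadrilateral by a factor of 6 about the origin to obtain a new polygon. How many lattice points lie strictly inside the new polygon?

The shoelace formula gives twice the area as |[9·8 − 10·3] + [10·11 − (-13)·8] + [(-13)·(-12) − 8·11] + [8·3 − 9·(-12)]| = 456, so the area is 228.
The number of boundary lattice points is Σ gcd(|Δx|,|Δy|) = gcd(1,5) + gcd(23,3) + gcd(21,23) + gcd(1,15) = 1+1+1+1 = 4.
Scaling by 6 multiplies the area by 6² = 36 (so the new area is 8208) and multiplies the boundary lattice-point count by 6, giving 24.
By Pick's theorem, the interior count of the dilated polygon is 8208 − 24/2 + 1 = 8197.

8197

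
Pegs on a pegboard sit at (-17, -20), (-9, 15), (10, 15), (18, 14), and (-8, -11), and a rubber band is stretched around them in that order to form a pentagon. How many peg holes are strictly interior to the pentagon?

467

By the shoelace formula, twice the signed area is |((-17)·15 − (-9)·(-20)) + ((-9)·15 − 10·15) + (10·14 − 18·15) + (18·(-11) − (-8)·14) + ((-8)·(-20) − (-17)·(-11))| = 963, so the area is 963/2.
Summing gcd(|Δx|,|Δy|) over the edges gives the boundary count: gcd(8,35) + gcd(19,0) + gcd(8,1) + gcd(26,25) + gcd(9,9) = 1+19+1+1+9 = 31.
By Pick's theorem A = I + B/2 − 1, so I = 963/2 − 31/2 + 1 = 467.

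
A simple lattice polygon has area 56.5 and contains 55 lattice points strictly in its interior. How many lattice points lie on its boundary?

5

Pick's theorem gives A = I + B/2 − 1, so B = 2(A − I + 1) = 2(56.5 − 55 + 1) = 5.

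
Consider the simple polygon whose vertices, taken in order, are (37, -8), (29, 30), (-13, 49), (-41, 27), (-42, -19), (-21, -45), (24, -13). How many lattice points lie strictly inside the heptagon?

By the shoelace formula, twice the signed area is |[37·30 − 29·(-8)] + [29·49 − (-13)·30] + [(-13)·27 − (-41)·49] + [(-41)·(-19) − (-42)·27] + [(-42)·(-45) − (-21)·(-19)] + [(-21)·(-13) − 24·(-45)] + [24·(-8) − 37·(-13)]| = 9857, so the area is 4928.5.
Summing gcd(|Δx|,|Δy|) over the edges gives the boundary count: gcd(8,38) + gcd(42,19) + gcd(28,22) + gcd(1,46) + gcd(21,26) + gcd(45,32) + gcd(13,5) = 2+1+2+1+1+1+1 = 9.
By Pick's theorem A = I + B/2 − 1, so I = 4928.5 − 9/2 + 1 = 4925.

4925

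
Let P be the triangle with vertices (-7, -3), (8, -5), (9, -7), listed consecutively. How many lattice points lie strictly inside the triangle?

Using the shoelace formula, 2A = |[(-7)·(-5) − 8·(-3)] + [8·(-7) − 9·(-5)] + [9·(-3) − (-7)·(-7)]| = 28, so the area is 14.
Along each edge there are gcd(|Δx|,|Δy|)+1 lattice points, so counting each shared vertex once the boundary has gcd(15,2) + gcd(1,2) + gcd(16,4) = 1+1+4 = 6.
By Pick's theorem A = I + B/2 − 1, so I = 14 − 6/2 + 1 = 12.

12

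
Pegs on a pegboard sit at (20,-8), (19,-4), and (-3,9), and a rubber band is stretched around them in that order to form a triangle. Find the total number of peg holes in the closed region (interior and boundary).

The shoelace formula gives twice the area as |[20·(-4) − 19·(-8)] + [19·9 − (-3)·(-4)] + [(-3)·(-8) − 20·9]| = 75, so the area is 37.5.
Along each edge there are gcd(|Δx|,|Δy|)+1 lattice points, so counting each shared vertex once the boundary has gcd(1,4) + gcd(22,13) + gcd(23,17) = 1+1+1 = 3.
Pick's theorem gives I = A − B/2 + 1 = 37.5 − 3/2 + 1 = 37, so the closed region contains I + B = 37 + 3 = 40 lattice points.

40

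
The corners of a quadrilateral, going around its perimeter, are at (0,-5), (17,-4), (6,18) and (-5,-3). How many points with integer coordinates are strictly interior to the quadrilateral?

Using the shoelace formula, 2A = |[0·(-4) − 17·(-5)] + [17·18 − 6·(-4)] + [6·(-3) − (-5)·18] + [(-5)·(-5) − 0·(-3)]| = 512, so the area is 256.
Summing gcd(|Δx|,|Δy|) over the edges gives the boundary count: gcd(17,1) + gcd(11,22) + gcd(11,21) + gcd(5,2) = 1+11+1+1 = 14.
Pick's theorem gives I = A − B/2 + 1 = 256 − 14/2 + 1 = 250.

250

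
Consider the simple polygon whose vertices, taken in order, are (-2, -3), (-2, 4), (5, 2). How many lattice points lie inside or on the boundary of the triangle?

By the shoelace formula, twice the signed area is |((-2)·4 − (-2)·(-3)) + ((-2)·2 − 5·4) + (5·(-3) − (-2)·2)| = 49, so the area is 24.5.
Along each edge there are gcd(|Δx|,|Δy|)+1 lattice points, so counting each shared vertex once the boundary has gcd(0,7) + gcd(7,2) + gcd(7,5) = 7+1+1 = 9.
Pick's theorem gives I = A − B/2 + 1 = 24.5 − 9/2 + 1 = 21, so the closed region contains I + B = 21 + 9 = 30 lattice points.

30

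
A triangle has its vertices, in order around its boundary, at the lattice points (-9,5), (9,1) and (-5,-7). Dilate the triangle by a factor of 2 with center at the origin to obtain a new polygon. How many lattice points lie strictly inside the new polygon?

The shoelace formula gives twice the area as |[(-9)·1 − 9·5] + [9·(-7) − (-5)·1] + [(-5)·5 − (-9)·(-7)]| = 200, so the area is 100.
The number of boundary lattice points is Σ gcd(|Δx|,|Δy|) = gcd(18,4) + gcd(14,8) + gcd(4,12) = 2+2+4 = 8.
Scaling by 2 multiplies the area by 2² = 4 (so the new area is 400) and multiplies the boundary lattice-point count by 2, giving 16.
By Pick's theorem, the interior count of the dilated polygon is 400 − 16/2 + 1 = 393.

393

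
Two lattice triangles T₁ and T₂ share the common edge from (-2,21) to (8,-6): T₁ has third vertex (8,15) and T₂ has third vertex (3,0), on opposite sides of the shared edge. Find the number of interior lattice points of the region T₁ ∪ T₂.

The union is the simple quadrilateral with vertices (-2,21), (8,15), (8,-6), (3,0) in order.
By the shoelace formula, twice the signed area is |((-2)·15 − 8·21) + (8·(-6) − 8·15) + (8·0 − 3·(-6)) + (3·21 − (-2)·0)| = 285, so the area is 285/2.
Summing gcd(|Δx|,|Δy|) over the edges gives the boundary count: gcd(10,6) + gcd(0,21) + gcd(5,6) + gcd(5,21) = 2+21+1+1 = 25.
By Pick's theorem I = A − B/2 + 1 = 285/2 − 25/2 + 1 = 131.

131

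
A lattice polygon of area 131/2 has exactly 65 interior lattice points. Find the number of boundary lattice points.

Pick's theorem gives A = I + B/2 − 1, so B = 2(A − I + 1) = 2(131/2 − 65 + 1) = 3.

3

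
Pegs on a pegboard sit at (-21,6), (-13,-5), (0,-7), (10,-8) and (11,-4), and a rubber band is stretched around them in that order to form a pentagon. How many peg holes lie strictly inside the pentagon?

Using the shoelace formula, 2A = |[(-21)·(-5) − (-13)·6] + [(-13)·(-7) − 0·(-5)] + [0·(-8) − 10·(-7)] + [10·(-4) − 11·(-8)] + [11·6 − (-21)·(-4)]| = 374, so the area is 187.
The number of boundary lattice points is Σ gcd(|Δx|,|Δy|) = gcd(8,11) + gcd(13,2) + gcd(10,1) + gcd(1,4) + gcd(32,10) = 1+1+1+1+2 = 6.
Pick's theorem gives I = A − B/2 + 1 = 187 − 6/2 + 1 = 185.

185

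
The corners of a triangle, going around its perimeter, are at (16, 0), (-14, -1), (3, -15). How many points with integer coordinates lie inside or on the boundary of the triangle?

By the shoelace formula, twice the signed area is |(16·(-1) − (-14)·0) + ((-14)·(-15) − 3·(-1)) + (3·0 − 16·(-15))| = 437, so the area is 218.5.
Summing gcd(|Δx|,|Δy|) over the edges gives the boundary count: gcd(30,1) + gcd(17,14) + gcd(13,15) = 1+1+1 = 3.
Pick's theorem gives I = A − B/2 + 1 = 218.5 − 3/2 + 1 = 218, so the closed region contains I + B = 218 + 3 = 221 lattice points.

221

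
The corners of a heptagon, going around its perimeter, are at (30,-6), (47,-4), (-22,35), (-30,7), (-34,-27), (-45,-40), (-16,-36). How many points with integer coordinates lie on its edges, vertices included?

14

The number of boundary lattice points is Σ gcd(|Δx|,|Δy|) = gcd(17,2) + gcd(69,39) + gcd(8,28) + gcd(4,34) + gcd(11,13) + gcd(29,4) + gcd(46,30) = 1+3+4+2+1+1+2 = 14.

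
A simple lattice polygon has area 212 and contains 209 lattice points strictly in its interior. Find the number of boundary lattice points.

8

Pick's theorem gives A = I + B/2 − 1, so B = 2(A − I + 1) = 2(212 − 209 + 1) = 8.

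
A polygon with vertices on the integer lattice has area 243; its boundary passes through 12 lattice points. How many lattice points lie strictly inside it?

238

From Pick's theorem, I = A − B/2 + 1 = 243 − 12/2 + 1 = 238.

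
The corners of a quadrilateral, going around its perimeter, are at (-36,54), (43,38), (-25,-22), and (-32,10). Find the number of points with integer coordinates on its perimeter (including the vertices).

Summing gcd(|Δx|,|Δy|) over the edges gives the boundary count: gcd(79,16) + gcd(68,60) + gcd(7,32) + gcd(4,44) = 1+4+1+4 = 10.

10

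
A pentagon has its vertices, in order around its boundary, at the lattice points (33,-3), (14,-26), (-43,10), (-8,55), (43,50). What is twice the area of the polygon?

8623

Using the shoelace formula, 2A = |[33·(-26) − 14·(-3)] + [14·10 − (-43)·(-26)] + [(-43)·55 − (-8)·10] + [(-8)·50 − 43·55] + [43·(-3) − 33·50]| = 8623, so the area is 4311.5.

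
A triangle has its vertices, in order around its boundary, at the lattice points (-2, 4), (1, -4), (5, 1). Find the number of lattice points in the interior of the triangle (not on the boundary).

By the shoelace formula, twice the signed area is |[(-2)·(-4) − 1·4] + [1·1 − 5·(-4)] + [5·4 − (-2)·1]| = 47, so the area is 47/2.
Along each edge there are gcd(|Δx|,|Δy|)+1 lattice points, so counting each shared vertex once the boundary has gcd(3,8) + gcd(4,5) + gcd(7,3) = 1+1+1 = 3.
By Pick's theorem A = I + B/2 − 1, so I = 47/2 − 3/2 + 1 = 23.

23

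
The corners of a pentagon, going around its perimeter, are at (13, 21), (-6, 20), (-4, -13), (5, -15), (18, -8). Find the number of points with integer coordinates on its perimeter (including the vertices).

The number of boundary lattice points is Σ gcd(|Δx|,|Δy|) = gcd(19,1) + gcd(2,33) + gcd(9,2) + gcd(13,7) + gcd(5,29) = 1+1+1+1+1 = 5.

5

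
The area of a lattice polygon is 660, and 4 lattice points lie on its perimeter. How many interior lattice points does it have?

From Pick's theorem, I = A − B/2 + 1 = 660 − 4/2 + 1 = 659.

659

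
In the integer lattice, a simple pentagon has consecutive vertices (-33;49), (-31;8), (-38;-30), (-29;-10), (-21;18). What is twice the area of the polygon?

By the shoelace formula, twice the signed area is |((-33)·8 − (-31)·49) + ((-31)·(-30) − (-38)·8) + ((-38)·(-10) − (-29)·(-30)) + ((-29)·18 − (-21)·(-10)) + ((-21)·49 − (-33)·18)| = 832, so the area is 416.

832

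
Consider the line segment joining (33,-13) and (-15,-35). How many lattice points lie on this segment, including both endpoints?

3

The number of lattice points on a segment between lattice points is gcd(|Δx|,|Δy|) + 1 = gcd(48,22) + 1 = 2 + 1 = 3.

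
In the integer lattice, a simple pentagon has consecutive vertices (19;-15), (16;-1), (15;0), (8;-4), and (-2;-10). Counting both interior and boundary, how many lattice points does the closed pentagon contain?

158

By the shoelace formula, twice the signed area is |(19·(-1) − 16·(-15)) + (16·0 − 15·(-1)) + (15·(-4) − 8·0) + (8·(-10) − (-2)·(-4)) + ((-2)·(-15) − 19·(-10))| = 308, so the area is 154.
The number of boundary lattice points is Σ gcd(|Δx|,|Δy|) = gcd(3,14) + gcd(1,1) + gcd(7,4) + gcd(10,6) + gcd(21,5) = 1+1+1+2+1 = 6.
Pick's theorem gives I = A − B/2 + 1 = 154 − 6/2 + 1 = 152, so the closed region contains I + B = 152 + 6 = 158 lattice points.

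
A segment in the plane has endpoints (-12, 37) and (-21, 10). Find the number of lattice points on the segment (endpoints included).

10

The number of lattice points on a segment between lattice points is gcd(|Δx|,|Δy|) + 1 = gcd(9,27) + 1 = 9 + 1 = 10.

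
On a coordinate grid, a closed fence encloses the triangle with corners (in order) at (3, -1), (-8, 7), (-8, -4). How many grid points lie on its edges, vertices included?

The number of boundary lattice points is Σ gcd(|Δx|,|Δy|) = gcd(11,8) + gcd(0,11) + gcd(11,3) = 1+11+1 = 13.

13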